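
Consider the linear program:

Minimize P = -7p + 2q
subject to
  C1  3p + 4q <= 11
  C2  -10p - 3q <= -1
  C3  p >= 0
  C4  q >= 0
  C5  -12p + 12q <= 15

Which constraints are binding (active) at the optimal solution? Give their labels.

Vertices and P = -7p + 2q:
  (11/3, 0) → P = -77/3
  (6/7, 59/28) → P = -25/14
  (0, 1/3) → P = 2/3
  (1/10, 0) → P = -7/10
  (0, 5/4) → P = 5/2

The minimum is at (11/3, 0). Substituting into each constraint, equality holds for C1 and C4; the remaining constraints have slack.

C1 and C4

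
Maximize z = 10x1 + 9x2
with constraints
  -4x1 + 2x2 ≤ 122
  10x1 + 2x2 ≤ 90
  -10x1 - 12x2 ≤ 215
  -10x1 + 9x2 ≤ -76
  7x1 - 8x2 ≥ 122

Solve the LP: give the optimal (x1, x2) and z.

x1 = 482/47, x2 = -295/47, maximum z = 2165/47

At the optimal vertex, 10x1 + 2x2 = 90 and 7x1 - 8x2 = 122.
Solving simultaneously gives x1 = 482/47, x2 = -295/47.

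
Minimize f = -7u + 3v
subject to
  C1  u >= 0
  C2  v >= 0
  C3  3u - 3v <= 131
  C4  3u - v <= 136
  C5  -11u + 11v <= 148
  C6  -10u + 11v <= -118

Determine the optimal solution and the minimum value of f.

Feasible corners and f = -7u + 3v:
  (131/3, 0) → f = -917/3
  (59/5, 0) → f = -413/5
  (277/6, 5/2) → f = -947/3
  (1378/23, 1006/23) → f = -6628/23

The binding constraints are 3u - 3v = 131 and 3u - v = 136.
Solving simultaneously gives u = 277/6, v = 5/2.

u = 277/6, v = 5/2, minimum f = -947/3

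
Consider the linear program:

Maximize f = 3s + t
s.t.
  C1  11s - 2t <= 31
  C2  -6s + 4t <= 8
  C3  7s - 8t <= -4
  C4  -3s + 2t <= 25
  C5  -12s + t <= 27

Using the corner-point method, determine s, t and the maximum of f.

s = 35/8, t = 137/16, maximum f = 347/16

Extreme points and f = 3s + t:
  (35/8, 137/16) → f = 347/16
  (128/37, 261/74) → f = 1029/74
  (-50/21, -11/7) → f = -61/7
  (-212/89, -141/89) → f = -777/89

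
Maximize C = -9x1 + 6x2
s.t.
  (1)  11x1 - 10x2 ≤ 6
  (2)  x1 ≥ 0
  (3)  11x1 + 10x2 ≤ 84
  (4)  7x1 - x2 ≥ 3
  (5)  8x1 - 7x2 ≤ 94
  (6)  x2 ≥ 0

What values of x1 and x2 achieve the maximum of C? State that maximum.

x1 = 38/27, x2 = 185/27, maximum C = 256/9

At the optimal vertex, 11x1 + 10x2 = 84 and 7x1 - x2 = 3.
Solving simultaneously gives x1 = 38/27, x2 = 185/27.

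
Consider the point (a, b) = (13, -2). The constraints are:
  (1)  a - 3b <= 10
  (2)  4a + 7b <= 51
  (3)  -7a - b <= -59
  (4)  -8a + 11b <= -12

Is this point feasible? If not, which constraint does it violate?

not feasible — violates (1)

Constraint (1): a - 3b = 19, which is not ≤ 10. All other constraints are satisfied.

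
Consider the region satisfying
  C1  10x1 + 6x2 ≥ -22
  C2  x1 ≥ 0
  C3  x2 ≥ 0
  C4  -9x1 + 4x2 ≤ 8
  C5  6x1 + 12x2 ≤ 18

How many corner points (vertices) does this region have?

3

Of the 10 pairwise boundary intersections, those satisfying every inequality are:
  (0, 0)
  (0, 3/2)
  (3, 0)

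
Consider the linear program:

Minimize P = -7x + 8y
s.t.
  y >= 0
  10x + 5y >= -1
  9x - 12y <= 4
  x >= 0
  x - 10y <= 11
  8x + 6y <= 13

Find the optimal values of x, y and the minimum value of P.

Corner points and P = -7x + 8y:
  (4/9, 0) → P = -28/9
  (0, 0) → P = 0
  (6/5, 17/30) → P = -58/15
  (0, 13/6) → P = 52/3

The optimum lies where 9x - 12y = 4 and 8x + 6y = 13.
Solving simultaneously gives x = 6/5, y = 17/30.

x = 6/5, y = 17/30, minimum P = -58/15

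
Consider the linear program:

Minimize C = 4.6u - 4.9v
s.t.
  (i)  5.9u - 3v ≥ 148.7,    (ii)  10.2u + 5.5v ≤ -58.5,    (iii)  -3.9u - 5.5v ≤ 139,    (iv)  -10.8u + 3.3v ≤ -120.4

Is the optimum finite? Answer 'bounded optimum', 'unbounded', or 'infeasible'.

Extreme points and C = 4.6u - 4.9v:
  (12847/1261, -186189/6305) → C = 12078071/63050
  (8017/883, -140003/4415) → C = 8704057/44150
  (115/9, -103/3) → C = 20431/90
The feasible region has finitely many vertices and no improving ray; the minimum is 12078071/63050 at (12847/1261, -186189/6305).

bounded optimum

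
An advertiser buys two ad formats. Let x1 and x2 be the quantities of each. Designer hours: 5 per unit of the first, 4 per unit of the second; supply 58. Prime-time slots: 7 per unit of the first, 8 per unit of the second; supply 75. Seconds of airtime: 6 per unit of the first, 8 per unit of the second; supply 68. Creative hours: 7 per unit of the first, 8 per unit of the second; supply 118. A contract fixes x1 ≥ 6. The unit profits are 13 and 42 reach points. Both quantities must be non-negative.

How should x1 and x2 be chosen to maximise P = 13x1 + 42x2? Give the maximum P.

x1 = 6, x2 = 4, maximum P = 246

Corner points and P = 13x1 + 42x2:
  (75/7, 0) → P = 975/7
  (6, 0) → P = 78
  (7, 13/4) → P = 455/2
  (6, 4) → P = 246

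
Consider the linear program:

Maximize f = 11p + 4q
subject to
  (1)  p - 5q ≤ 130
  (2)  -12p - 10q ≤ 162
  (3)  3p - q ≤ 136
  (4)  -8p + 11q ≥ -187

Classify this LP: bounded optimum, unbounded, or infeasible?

From the feasible point (22/53, -885/53), moving in the direction (1, 3) keeps every constraint satisfied while f increases without bound.

unbounded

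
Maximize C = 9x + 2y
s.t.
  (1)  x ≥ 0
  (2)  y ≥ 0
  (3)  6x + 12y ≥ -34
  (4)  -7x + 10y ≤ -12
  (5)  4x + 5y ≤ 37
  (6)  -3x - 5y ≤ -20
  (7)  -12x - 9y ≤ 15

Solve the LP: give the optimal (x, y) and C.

Extreme points and C = 9x + 2y:
  (37/4, 0) → C = 333/4
  (20/3, 0) → C = 60
  (86/15, 211/75) → C = 4292/75
  (4, 8/5) → C = 196/5

The binding constraints are y = 0 and 4x + 5y = 37.
Solving simultaneously gives x = 37/4, y = 0.

x = 37/4, y = 0, maximum C = 333/4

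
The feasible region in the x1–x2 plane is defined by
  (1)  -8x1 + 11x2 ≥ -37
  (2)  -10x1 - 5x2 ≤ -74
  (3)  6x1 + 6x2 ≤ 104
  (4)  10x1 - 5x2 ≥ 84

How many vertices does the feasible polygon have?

Intersecting each pair of boundary lines and keeping only the points that satisfy every inequality leaves:
  (683/57, 305/57)
  (739/70, 151/35)
  (512/45, 268/45)

3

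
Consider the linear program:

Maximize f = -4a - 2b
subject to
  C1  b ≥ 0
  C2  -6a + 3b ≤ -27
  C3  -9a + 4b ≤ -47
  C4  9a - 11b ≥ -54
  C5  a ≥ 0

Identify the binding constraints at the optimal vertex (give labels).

Vertices and f = -4a - 2b:
  (47/9, 0) → f = -188/9
  (11, 13) → f = -70
  (153/13, 189/13) → f = -990/13
The feasible region is unbounded (it extends along (11, 9), (1, 0)), but f strictly decreases along every unbounded feasible direction, so there is no improving ray and the maximum is attained at a vertex.

The maximum is at (47/9, 0). Substituting into each constraint, equality holds for C1 and C3; the remaining constraints have slack.

C1 and C3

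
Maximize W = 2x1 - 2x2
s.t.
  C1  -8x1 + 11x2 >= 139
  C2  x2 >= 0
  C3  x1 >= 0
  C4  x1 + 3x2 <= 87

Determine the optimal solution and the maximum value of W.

x1 = 108/7, x2 = 167/7, maximum W = -118/7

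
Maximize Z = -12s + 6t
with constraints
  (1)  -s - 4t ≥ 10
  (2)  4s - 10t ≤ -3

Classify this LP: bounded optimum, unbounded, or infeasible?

unbounded

From the feasible point (-56/13, -37/26), moving in the direction (-10, -4) keeps every constraint satisfied while Z increases without bound.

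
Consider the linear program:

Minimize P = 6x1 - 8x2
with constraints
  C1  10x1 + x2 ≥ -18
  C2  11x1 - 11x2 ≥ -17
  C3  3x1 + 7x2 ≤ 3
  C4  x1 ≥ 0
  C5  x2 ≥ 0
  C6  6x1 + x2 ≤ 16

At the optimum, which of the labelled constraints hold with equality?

Feasible corners and P = 6x1 - 8x2:
  (0, 3/7) → P = -24/7
  (1, 0) → P = 6
  (0, 0) → P = 0

The minimum is at (0, 3/7). Substituting into each constraint, equality holds for C3 and C4; the remaining constraints have slack.

C3 and C4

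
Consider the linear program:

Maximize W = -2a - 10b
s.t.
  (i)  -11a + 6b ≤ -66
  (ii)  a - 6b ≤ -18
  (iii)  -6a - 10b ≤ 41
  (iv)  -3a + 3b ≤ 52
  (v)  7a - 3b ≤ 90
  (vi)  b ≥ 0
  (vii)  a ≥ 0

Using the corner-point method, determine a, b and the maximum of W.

Vertices and W = -2a - 10b:
  (42/5, 22/5) → W = -304/5
  (34, 154/3) → W = -1744/3
  (198/13, 72/13) → W = -1116/13
  (71/2, 317/6) → W = -1798/3

a = 42/5, b = 22/5, maximum W = -304/5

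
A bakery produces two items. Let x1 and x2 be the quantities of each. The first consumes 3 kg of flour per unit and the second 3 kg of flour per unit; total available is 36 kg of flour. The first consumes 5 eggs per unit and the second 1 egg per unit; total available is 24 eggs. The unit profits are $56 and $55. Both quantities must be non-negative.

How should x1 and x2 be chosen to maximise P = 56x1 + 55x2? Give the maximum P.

x1 = 3, x2 = 9, maximum P = 663

Vertices and P = 56x1 + 55x2:
  (0, 0) → P = 0
  (0, 12) → P = 660
  (24/5, 0) → P = 1344/5
  (3, 9) → P = 663

The optimum lies where 3x1 + 3x2 = 36 and 5x1 + x2 = 24.
Solving simultaneously gives x1 = 3, x2 = 9.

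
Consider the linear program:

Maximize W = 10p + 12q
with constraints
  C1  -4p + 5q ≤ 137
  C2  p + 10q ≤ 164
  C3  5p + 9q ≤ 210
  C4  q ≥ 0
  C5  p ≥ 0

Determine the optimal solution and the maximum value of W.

Feasible corners and W = 10p + 12q:
  (624/41, 610/41) → W = 13560/41
  (0, 82/5) → W = 984/5
  (42, 0) → W = 420
  (0, 0) → W = 0

The optimum lies where 5p + 9q = 210 and q = 0.
Solving simultaneously gives p = 42, q = 0.

p = 42, q = 0, maximum W = 420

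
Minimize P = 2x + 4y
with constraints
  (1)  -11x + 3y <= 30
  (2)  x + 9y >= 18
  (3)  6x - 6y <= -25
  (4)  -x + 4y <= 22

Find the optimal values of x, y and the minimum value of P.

x = -36/17, y = 38/17, minimum P = 80/17

Feasible corners and P = 2x + 4y:
  (-36/17, 38/17) → P = 80/17
  (-54/41, 212/41) → P = 740/41
  (-39/20, 133/60) → P = 149/30
  (16/9, 107/18) → P = 82/3

The optimum lies where -11x + 3y = 30 and x + 9y = 18.
Solving simultaneously gives x = -36/17, y = 38/17.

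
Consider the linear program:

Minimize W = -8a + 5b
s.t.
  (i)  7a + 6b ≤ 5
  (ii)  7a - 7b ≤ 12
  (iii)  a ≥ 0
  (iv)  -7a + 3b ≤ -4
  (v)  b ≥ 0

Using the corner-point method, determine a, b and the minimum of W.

Extreme points and W = -8a + 5b:
  (13/21, 1/9) → W = -277/63
  (5/7, 0) → W = -40/7
  (4/7, 0) → W = -32/7

The binding constraints are 7a + 6b = 5 and b = 0.
Solving simultaneously gives a = 5/7, b = 0.

a = 5/7, b = 0, minimum W = -40/7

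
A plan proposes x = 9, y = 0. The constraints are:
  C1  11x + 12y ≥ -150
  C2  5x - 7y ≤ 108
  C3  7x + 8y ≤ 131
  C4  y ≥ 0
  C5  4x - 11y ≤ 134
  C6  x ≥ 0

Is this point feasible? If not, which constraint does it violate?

feasible

C1: 99 ≥ -150 ✓
C2: 45 ≤ 108 ✓
C3: 63 ≤ 131 ✓
C4: 0 ≥ 0 ✓
C5: 36 ≤ 134 ✓
C6: 9 ≥ 0 ✓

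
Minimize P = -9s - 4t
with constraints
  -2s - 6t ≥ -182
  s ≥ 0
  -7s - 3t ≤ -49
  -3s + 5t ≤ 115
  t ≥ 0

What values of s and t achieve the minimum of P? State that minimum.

s = 91, t = 0, minimum P = -819

Extreme points and P = -9s - 4t:
  (55/7, 194/7) → P = -1271/7
  (91, 0) → P = -819
  (0, 49/3) → P = -196/3
  (0, 23) → P = -92
  (7, 0) → P = -63

The binding constraints are -2s - 6t = -182 and t = 0.
Solving simultaneously gives s = 91, t = 0.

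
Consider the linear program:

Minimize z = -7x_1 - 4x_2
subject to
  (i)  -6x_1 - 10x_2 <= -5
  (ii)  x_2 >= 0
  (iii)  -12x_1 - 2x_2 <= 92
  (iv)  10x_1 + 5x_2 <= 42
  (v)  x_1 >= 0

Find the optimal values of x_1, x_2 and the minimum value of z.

x_1 = 0, x_2 = 42/5, minimum z = -168/5

The binding constraints are 10x_1 + 5x_2 = 42 and x_1 = 0.
Solving simultaneously gives x_1 = 0, x_2 = 42/5.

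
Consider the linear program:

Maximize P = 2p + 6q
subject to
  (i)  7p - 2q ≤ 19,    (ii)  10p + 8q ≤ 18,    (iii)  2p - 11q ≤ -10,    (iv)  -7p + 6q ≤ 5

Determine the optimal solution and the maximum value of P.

p = 17/29, q = 44/29, maximum P = 298/29

Vertices and P = 2p + 6q:
  (59/63, 68/63) → P = 526/63
  (17/29, 44/29) → P = 298/29
  (1/13, 12/13) → P = 74/13

At the optimal vertex, 10p + 8q = 18 and -7p + 6q = 5.
Solving simultaneously gives p = 17/29, q = 44/29.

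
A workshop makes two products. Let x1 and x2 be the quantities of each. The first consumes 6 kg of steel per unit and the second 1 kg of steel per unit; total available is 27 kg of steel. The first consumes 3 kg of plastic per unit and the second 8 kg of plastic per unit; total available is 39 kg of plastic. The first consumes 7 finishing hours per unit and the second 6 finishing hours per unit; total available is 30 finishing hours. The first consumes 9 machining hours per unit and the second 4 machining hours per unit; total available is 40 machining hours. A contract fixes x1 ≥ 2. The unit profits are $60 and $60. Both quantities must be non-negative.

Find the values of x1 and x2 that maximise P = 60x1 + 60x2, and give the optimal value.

x1 = 2, x2 = 8/3, maximum P = 280

Feasible corners and P = 60x1 + 60x2:
  (30/7, 0) → P = 1800/7
  (2, 0) → P = 120
  (2, 8/3) → P = 280

The optimum lies where 7x1 + 6x2 = 30 and x1 = 2.
Solving simultaneously gives x1 = 2, x2 = 8/3.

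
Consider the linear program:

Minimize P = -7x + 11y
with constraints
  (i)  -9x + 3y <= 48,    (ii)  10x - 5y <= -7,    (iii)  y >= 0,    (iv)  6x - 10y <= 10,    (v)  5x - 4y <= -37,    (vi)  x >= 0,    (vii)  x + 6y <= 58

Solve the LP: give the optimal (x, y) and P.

Feasible corners and P = -7x + 11y:
  (0, 37/4) → P = 407/4
  (5/17, 327/34) → P = 3527/34
  (0, 29/3) → P = 319/3

At the optimal vertex, 5x - 4y = -37 and x = 0.
Solving simultaneously gives x = 0, y = 37/4.

x = 0, y = 37/4, minimum P = 407/4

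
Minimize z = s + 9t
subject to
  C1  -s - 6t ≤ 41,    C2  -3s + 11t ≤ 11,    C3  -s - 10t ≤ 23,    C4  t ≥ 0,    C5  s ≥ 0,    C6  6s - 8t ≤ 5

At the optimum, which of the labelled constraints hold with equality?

C4 and C5

Extreme points and z = s + 9t:
  (0, 1) → z = 9
  (143/42, 27/14) → z = 436/21
  (0, 0) → z = 0
  (5/6, 0) → z = 5/6

The minimum is at (0, 0). Substituting into each constraint, equality holds for C4 and C5; the remaining constraints have slack.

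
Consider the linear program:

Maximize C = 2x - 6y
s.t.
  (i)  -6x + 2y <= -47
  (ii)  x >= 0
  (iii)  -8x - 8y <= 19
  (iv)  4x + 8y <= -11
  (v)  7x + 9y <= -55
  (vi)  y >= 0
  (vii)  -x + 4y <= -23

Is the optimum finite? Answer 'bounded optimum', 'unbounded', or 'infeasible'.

infeasible

The boundaries -8x - 8y = 19 and 7x + 9y = -55 meet at (269/16, -307/16), but that point violates y ≥ 0. Every candidate vertex is excluded by some other constraint, so the feasible region is empty.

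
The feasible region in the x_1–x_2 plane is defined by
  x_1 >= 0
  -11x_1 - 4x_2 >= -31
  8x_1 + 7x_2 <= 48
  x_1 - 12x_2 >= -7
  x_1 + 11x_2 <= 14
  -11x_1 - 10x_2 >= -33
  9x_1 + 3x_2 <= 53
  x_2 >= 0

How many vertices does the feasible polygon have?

Intersecting each pair of boundary lines and keeping only the points that satisfy every inequality leaves:
  (0, 7/12)
  (0, 0)
  (89/33, 1/3)
  (31/11, 0)
  (163/71, 55/71)

5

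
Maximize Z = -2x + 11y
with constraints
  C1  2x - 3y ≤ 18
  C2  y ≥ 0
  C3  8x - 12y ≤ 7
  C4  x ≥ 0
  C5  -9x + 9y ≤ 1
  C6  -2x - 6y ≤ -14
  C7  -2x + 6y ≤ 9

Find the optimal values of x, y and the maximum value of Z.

x = 25/4, y = 43/12, maximum Z = 323/12

Vertices and Z = -2x + 11y:
  (35/12, 49/36) → Z = 329/36
  (25/4, 43/12) → Z = 323/12
  (5/3, 16/9) → Z = 146/9
  (25/12, 79/36) → Z = 719/36

The binding constraints are 8x - 12y = 7 and -2x + 6y = 9.
Solving simultaneously gives x = 25/4, y = 43/12.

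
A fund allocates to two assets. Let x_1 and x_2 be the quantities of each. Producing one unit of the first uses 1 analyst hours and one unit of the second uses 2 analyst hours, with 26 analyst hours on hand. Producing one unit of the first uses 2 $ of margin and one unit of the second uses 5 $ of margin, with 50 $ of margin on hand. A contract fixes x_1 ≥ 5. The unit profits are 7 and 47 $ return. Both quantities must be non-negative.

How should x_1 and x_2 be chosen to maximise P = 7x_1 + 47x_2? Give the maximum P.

x_1 = 5, x_2 = 8, maximum P = 411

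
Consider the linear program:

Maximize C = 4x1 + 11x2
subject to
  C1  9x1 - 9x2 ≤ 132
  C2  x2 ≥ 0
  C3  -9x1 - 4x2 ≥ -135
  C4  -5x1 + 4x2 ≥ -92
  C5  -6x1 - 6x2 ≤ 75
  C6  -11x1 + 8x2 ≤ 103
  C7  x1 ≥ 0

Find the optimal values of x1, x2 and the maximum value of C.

Corner points and C = 4x1 + 11x2:
  (44/3, 0) → C = 176/3
  (581/39, 3/13) → C = 2423/39
  (0, 0) → C = 0
  (167/29, 603/29) → C = 7301/29
  (0, 103/8) → C = 1133/8

x1 = 167/29, x2 = 603/29, maximum C = 7301/29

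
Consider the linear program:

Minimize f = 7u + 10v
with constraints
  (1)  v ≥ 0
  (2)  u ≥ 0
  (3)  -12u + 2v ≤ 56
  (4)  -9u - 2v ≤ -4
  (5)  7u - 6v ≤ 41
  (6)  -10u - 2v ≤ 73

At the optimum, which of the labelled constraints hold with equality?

Extreme points and f = 7u + 10v:
  (4/9, 0) → f = 28/9
  (41/7, 0) → f = 41
  (0, 28) → f = 280
  (0, 2) → f = 20
The feasible region is unbounded (it extends along (6, 7), (1, 6)), but f strictly increases along every unbounded feasible direction, so there is no improving ray and the minimum is attained at a vertex.

The minimum is at (4/9, 0). Substituting into each constraint, equality holds for (1) and (4); the remaining constraints have slack.

(1) and (4)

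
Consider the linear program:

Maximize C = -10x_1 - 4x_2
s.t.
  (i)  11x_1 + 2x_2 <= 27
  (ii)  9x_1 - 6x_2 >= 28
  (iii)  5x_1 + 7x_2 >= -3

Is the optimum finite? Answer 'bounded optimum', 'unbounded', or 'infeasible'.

Extreme points and C = -10x_1 - 4x_2:
  (109/42, -65/84) → C = -160/7
  (195/67, -168/67) → C = -1278/67
  (178/93, -167/93) → C = -1112/93
The feasible region has finitely many vertices and no improving ray; the maximum is -1112/93 at (178/93, -167/93).

bounded optimum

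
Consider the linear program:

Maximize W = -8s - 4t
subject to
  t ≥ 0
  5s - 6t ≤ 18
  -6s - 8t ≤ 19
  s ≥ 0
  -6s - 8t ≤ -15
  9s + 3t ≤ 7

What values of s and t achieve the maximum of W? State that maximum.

s = 0, t = 15/8, maximum W = -15/2

Vertices and W = -8s - 4t:
  (0, 15/8) → W = -15/2
  (0, 7/3) → W = -28/3
  (11/54, 31/18) → W = -230/27

The binding constraints are s = 0 and -6s - 8t = -15.
Solving simultaneously gives s = 0, t = 15/8.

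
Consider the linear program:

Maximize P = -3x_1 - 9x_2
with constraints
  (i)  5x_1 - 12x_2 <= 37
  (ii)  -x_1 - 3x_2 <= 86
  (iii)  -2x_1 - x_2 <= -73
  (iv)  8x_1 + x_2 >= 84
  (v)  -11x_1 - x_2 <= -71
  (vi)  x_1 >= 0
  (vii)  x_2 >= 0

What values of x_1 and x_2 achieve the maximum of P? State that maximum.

Vertices and P = -3x_1 - 9x_2:
  (913/29, 291/29) → P = -5358/29
  (11/6, 208/3) → P = -1259/2
  (0, 84) → P = -756
The feasible region is unbounded (it extends along (0, 1), (12, 5)), but P strictly decreases along every unbounded feasible direction, so there is no improving ray and the maximum is attained at a vertex.

x_1 = 913/29, x_2 = 291/29, maximum P = -5358/29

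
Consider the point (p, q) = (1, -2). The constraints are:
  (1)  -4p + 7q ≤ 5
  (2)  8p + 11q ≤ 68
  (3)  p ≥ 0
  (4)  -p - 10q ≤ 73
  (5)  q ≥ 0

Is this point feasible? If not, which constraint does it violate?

Constraint (5): q = -2, which is not ≥ 0. All other constraints are satisfied.

not feasible — violates (5)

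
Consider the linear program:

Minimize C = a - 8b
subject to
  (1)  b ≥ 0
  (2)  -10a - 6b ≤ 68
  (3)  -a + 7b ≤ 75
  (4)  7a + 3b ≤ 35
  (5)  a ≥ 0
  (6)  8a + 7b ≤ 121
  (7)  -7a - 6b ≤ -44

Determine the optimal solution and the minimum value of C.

a = 5/13, b = 140/13, minimum C = -1115/13

Corner points and C = a - 8b:
  (5/13, 140/13) → C = -1115/13
  (0, 75/7) → C = -600/7
  (26/7, 3) → C = -142/7
  (0, 22/3) → C = -176/3

The optimum lies where -a + 7b = 75 and 7a + 3b = 35.
Solving simultaneously gives a = 5/13, b = 140/13.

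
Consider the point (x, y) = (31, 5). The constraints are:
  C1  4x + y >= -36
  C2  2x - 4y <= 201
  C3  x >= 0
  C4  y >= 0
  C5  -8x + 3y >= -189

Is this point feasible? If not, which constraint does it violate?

Constraint C5: -8x + 3y = -233, which is not ≥ -189. All other constraints are satisfied.

not feasible — violates C5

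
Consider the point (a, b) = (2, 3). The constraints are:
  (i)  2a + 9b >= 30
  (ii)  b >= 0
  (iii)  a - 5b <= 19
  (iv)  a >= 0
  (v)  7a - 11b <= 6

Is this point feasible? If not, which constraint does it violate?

(i): 31 ≥ 30 ✓
(ii): 3 ≥ 0 ✓
(iii): -13 ≤ 19 ✓
(iv): 2 ≥ 0 ✓
(v): -19 ≤ 6 ✓

feasible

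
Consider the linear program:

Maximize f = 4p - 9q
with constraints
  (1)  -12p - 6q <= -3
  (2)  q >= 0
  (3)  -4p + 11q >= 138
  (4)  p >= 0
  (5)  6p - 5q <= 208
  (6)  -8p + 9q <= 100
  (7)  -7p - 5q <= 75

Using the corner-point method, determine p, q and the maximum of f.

Feasible corners and f = 4p - 9q:
  (1489/23, 830/23) → f = -1514/23
  (71/26, 176/13) → f = -1442/13
  (1186/7, 1132/7) → f = -5444/7

At the optimal vertex, -4p + 11q = 138 and 6p - 5q = 208.
Solving simultaneously gives p = 1489/23, q = 830/23.

p = 1489/23, q = 830/23, maximum f = -1514/23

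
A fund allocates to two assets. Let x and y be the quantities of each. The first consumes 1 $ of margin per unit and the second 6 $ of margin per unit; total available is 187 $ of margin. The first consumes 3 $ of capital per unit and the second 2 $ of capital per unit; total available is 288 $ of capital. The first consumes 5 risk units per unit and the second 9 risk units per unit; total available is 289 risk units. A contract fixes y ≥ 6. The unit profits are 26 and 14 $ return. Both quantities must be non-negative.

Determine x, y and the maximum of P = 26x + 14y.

x = 47, y = 6, maximum P = 1306

Corner points and P = 26x + 14y:
  (0, 187/6) → P = 1309/3
  (0, 6) → P = 84
  (17/7, 646/21) → P = 10370/21
  (47, 6) → P = 1306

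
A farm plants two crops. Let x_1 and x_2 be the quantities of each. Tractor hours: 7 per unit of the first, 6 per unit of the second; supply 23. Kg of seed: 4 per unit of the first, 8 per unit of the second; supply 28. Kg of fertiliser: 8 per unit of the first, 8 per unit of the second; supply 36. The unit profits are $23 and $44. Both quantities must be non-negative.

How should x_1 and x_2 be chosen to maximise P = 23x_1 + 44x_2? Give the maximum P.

x_1 = 1/2, x_2 = 13/4, maximum P = 309/2

Feasible corners and P = 23x_1 + 44x_2:
  (0, 0) → P = 0
  (0, 7/2) → P = 154
  (23/7, 0) → P = 529/7
  (1/2, 13/4) → P = 309/2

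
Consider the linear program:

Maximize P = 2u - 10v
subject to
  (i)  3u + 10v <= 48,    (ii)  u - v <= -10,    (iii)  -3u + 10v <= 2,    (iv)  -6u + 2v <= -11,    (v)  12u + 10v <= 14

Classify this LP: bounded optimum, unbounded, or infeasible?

infeasible

The boundaries u - v = -10 and -3u + 10v = 2 meet at (-14, -4), but that point violates -6u + 2v ≤ -11. Every candidate vertex is excluded by some other constraint, so the feasible region is empty.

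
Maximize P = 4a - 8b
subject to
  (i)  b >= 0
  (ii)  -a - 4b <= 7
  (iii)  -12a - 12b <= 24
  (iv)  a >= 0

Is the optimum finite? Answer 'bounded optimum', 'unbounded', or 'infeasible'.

From the feasible point (0, 0), moving in the direction (1, 0) keeps every constraint satisfied while P increases without bound.

unbounded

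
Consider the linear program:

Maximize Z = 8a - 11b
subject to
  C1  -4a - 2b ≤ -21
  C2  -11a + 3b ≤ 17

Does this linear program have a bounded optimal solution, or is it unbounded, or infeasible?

unbounded

From the feasible point (29/34, 299/34), moving in the direction (2, -4) keeps every constraint satisfied while Z increases without bound.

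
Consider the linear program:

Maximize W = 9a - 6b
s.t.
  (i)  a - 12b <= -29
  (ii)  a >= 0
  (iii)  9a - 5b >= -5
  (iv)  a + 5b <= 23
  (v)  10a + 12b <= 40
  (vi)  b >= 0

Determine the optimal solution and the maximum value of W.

Feasible corners and W = 9a - 6b:
  (85/103, 256/103) → W = -771/103
  (1, 5/2) → W = -6
  (70/79, 205/79) → W = -600/79

a = 1, b = 5/2, maximum W = -6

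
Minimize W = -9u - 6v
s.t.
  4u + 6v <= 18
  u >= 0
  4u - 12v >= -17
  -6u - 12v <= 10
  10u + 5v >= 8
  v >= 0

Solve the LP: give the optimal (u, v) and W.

Extreme points and W = -9u - 6v:
  (19/12, 35/18) → W = -311/12
  (9/2, 0) → W = -81/2
  (11/140, 101/70) → W = -1311/140
  (4/5, 0) → W = -36/5

u = 9/2, v = 0, minimum W = -81/2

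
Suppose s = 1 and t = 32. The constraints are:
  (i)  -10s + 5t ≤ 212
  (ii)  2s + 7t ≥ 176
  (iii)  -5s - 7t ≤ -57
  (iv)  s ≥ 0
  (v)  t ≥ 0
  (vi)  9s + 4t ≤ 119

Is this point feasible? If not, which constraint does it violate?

not feasible — violates (vi)

Constraint (vi): 9s + 4t = 137, which is not ≤ 119. All other constraints are satisfied.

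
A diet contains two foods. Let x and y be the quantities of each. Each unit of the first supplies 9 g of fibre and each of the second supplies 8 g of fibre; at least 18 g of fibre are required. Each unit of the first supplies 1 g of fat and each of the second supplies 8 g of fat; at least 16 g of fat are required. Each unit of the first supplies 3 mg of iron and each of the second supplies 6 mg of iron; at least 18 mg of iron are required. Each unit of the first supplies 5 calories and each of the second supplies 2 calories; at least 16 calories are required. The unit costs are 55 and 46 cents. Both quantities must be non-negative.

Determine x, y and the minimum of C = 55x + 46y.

x = 5/2, y = 7/4, minimum C = 218

Feasible corners and C = 55x + 46y:
  (0, 8) → C = 368
  (16, 0) → C = 880
  (8/3, 5/3) → C = 670/3
  (5/2, 7/4) → C = 218
The feasible region is unbounded (it extends along (0, 1), (1, 0)), but C strictly increases along every unbounded feasible direction, so there is no improving ray and the minimum is attained at a vertex.

At the optimal vertex, 3x + 6y = 18 and 5x + 2y = 16.
Solving simultaneously gives x = 5/2, y = 7/4.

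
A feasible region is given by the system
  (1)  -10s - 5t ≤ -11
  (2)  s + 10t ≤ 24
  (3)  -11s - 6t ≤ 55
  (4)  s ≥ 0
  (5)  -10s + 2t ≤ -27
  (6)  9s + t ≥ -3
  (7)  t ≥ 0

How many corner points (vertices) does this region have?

3

Pairwise boundary intersections that survive every other constraint:
  (53/17, 71/34)
  (24, 0)
  (27/10, 0)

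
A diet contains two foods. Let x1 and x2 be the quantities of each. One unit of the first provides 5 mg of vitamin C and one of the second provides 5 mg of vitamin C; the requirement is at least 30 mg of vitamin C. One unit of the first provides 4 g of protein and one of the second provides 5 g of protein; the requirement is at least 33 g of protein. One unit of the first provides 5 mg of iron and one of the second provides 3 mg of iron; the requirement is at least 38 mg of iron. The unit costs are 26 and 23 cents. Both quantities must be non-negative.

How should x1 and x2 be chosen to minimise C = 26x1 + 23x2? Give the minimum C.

The feasible region is unbounded (it extends along (0, 1), (1, 0)), but C strictly increases along every unbounded feasible direction, so there is no improving ray and the minimum is attained at a vertex.

x1 = 7, x2 = 1, minimum C = 205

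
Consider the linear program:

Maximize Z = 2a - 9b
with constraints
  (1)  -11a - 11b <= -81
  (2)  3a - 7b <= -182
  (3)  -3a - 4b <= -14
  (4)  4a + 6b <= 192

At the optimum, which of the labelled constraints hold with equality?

Vertices and Z = 2a - 9b:
  (-287/22, 449/22) → Z = -4615/22
  (-813/11, 894/11) → Z = -9672/11
  (126/23, 652/23) → Z = -5616/23

The maximum is at (-287/22, 449/22). Substituting into each constraint, equality holds for (1) and (2); the remaining constraints have slack.

(1) and (2)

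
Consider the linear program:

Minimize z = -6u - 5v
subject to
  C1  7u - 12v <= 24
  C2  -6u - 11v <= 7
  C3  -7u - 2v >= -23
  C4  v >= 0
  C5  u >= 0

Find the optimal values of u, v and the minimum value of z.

u = 0, v = 23/2, minimum z = -115/2

Corner points and z = -6u - 5v:
  (23/7, 0) → z = -138/7
  (0, 23/2) → z = -115/2
  (0, 0) → z = 0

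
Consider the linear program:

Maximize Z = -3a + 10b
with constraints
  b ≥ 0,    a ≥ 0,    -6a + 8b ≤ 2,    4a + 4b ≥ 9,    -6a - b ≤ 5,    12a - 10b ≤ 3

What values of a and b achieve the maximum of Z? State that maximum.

a = 11/9, b = 7/6, maximum Z = 8

Extreme points and Z = -3a + 10b:
  (8/7, 31/28) → Z = 107/14
  (11/9, 7/6) → Z = 8
  (51/44, 12/11) → Z = 327/44

At the optimal vertex, -6a + 8b = 2 and 12a - 10b = 3.
Solving simultaneously gives a = 11/9, b = 7/6.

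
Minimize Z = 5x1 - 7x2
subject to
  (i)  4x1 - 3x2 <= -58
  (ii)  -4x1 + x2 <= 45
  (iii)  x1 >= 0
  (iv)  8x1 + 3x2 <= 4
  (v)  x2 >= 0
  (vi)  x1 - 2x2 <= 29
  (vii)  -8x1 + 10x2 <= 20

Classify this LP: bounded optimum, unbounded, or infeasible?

infeasible

The boundaries x1 = 0 and 8x1 + 3x2 = 4 meet at (0, 4/3), but that point violates 4x1 - 3x2 ≤ -58. Every candidate vertex is excluded by some other constraint, so the feasible region is empty.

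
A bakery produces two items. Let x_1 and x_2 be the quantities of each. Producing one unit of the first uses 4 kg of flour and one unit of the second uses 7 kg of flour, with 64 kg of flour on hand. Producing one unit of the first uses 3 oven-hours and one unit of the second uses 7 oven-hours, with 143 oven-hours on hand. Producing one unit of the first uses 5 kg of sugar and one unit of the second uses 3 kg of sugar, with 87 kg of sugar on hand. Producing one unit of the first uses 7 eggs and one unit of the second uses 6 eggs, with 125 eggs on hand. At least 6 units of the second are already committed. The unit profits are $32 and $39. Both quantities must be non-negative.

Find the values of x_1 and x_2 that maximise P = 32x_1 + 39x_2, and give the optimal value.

x_1 = 11/2, x_2 = 6, maximum P = 410

Corner points and P = 32x_1 + 39x_2:
  (0, 64/7) → P = 2496/7
  (0, 6) → P = 234
  (11/2, 6) → P = 410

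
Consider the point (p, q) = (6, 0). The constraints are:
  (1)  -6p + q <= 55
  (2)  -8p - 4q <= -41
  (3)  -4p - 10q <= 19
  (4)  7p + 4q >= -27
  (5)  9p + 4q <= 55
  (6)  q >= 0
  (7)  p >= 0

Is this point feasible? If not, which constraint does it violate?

feasible

(1): -36 ≤ 55 ✓
(2): -48 ≤ -41 ✓
(3): -24 ≤ 19 ✓
(4): 42 ≥ -27 ✓
(5): 54 ≤ 55 ✓
(6): 0 ≥ 0 ✓
(7): 6 ≥ 0 ✓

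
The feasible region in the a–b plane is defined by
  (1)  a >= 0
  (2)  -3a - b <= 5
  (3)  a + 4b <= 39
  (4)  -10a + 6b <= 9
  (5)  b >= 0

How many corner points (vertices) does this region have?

Intersecting each pair of boundary lines and keeping only the points that satisfy every inequality leaves:
  (0, 3/2)
  (0, 0)
  (99/23, 399/46)
  (39, 0)

4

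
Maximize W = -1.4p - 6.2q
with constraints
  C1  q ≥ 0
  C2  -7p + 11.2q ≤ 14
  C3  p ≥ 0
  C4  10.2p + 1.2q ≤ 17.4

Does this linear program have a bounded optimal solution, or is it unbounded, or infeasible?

Corner points and W = -1.4p - 6.2q:
  (0, 0) → W = 0
  (29/17, 0) → W = -203/85
  (0, 1.25) → W = -7.75
  (106/73, 315/146) → W = -11249/730
The feasible region has finitely many vertices and no improving ray; the maximum is 0 at (0, 0).

bounded optimum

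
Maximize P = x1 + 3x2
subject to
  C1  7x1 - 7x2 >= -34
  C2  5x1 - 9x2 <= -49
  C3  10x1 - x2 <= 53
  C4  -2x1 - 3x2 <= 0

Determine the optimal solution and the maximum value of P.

Extreme points and P = x1 + 3x2:
  (37/28, 173/28) → P = 139/7
  (45/7, 79/7) → P = 282/7
  (526/85, 151/17) → P = 2791/85

x1 = 45/7, x2 = 79/7, maximum P = 282/7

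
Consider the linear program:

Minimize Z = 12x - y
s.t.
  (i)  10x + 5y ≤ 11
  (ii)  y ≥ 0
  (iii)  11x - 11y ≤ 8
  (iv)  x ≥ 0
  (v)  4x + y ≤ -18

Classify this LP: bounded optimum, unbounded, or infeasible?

infeasible

The boundaries 10x + 5y = 11 and 11x - 11y = 8 meet at (161/165, 41/165), but that point violates 4x + y ≤ -18. Every candidate vertex is excluded by some other constraint, so the feasible region is empty.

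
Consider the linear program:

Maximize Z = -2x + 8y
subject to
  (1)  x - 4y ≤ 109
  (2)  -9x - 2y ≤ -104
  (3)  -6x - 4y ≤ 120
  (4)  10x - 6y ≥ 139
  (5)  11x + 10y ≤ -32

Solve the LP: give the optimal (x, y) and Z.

Vertices and Z = -2x + 8y:
  (317/19, -877/38) → Z = -218
  (481/27, -1231/54) → Z = -218
  (276/17, -358/17) → Z = -3416/17

x = 276/17, y = -358/17, maximum Z = -3416/17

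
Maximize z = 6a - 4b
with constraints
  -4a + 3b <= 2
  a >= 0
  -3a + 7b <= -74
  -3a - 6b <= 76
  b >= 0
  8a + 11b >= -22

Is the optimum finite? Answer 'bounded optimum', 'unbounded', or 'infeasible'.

From the feasible point (74/3, 0), moving in the direction (7, 3) keeps every constraint satisfied while z increases without bound.

unbounded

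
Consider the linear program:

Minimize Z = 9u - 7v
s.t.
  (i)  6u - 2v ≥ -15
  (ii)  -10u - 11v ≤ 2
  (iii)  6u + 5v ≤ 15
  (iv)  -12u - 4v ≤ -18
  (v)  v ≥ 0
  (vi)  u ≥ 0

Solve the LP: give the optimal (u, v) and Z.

u = 5/6, v = 2, minimum Z = -13/2

Feasible corners and Z = 9u - 7v:
  (5/6, 2) → Z = -13/2
  (5/2, 0) → Z = 45/2
  (3/2, 0) → Z = 27/2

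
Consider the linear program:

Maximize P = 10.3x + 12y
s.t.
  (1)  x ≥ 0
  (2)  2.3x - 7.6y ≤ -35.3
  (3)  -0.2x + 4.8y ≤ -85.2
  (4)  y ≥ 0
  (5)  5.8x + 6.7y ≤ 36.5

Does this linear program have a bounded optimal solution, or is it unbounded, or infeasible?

The boundaries x = 0 and 2.3x - 7.6y = -35.3 meet at (0, 353/76), but that point violates -0.2x + 4.8y ≤ -85.2. Every candidate vertex is excluded by some other constraint, so the feasible region is empty.

infeasible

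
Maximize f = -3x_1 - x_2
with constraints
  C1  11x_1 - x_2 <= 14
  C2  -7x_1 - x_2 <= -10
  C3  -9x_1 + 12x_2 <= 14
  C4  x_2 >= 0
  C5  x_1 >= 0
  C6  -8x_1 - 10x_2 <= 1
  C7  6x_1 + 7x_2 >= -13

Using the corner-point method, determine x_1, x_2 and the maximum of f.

Feasible corners and f = -3x_1 - x_2:
  (4/3, 2/3) → f = -14/3
  (182/123, 280/123) → f = -826/123
  (106/93, 188/93) → f = -506/93

At the optimal vertex, 11x_1 - x_2 = 14 and -7x_1 - x_2 = -10.
Solving simultaneously gives x_1 = 4/3, x_2 = 2/3.

x_1 = 4/3, x_2 = 2/3, maximum f = -14/3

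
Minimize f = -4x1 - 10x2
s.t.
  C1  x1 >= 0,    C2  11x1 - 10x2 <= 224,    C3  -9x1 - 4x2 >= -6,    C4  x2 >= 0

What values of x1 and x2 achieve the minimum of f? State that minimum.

x1 = 0, x2 = 3/2, minimum f = -15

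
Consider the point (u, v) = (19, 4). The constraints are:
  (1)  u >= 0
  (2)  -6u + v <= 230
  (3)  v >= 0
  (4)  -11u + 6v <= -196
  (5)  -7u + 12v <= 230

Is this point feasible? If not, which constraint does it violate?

Constraint (4): -11u + 6v = -185, which is not ≤ -196. All other constraints are satisfied.

not feasible — violates (4)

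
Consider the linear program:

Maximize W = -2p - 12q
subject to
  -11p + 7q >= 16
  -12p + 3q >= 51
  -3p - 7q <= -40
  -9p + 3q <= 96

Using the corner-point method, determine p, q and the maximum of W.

p = -79/31, q = 211/31, maximum W = -2374/31

Feasible corners and W = -2p - 12q:
  (-79/31, 211/31) → W = -2374/31
  (15, 77) → W = -954
  (-23/3, 9) → W = -278/3

The optimum lies where -12p + 3q = 51 and -3p - 7q = -40.
Solving simultaneously gives p = -79/31, q = 211/31.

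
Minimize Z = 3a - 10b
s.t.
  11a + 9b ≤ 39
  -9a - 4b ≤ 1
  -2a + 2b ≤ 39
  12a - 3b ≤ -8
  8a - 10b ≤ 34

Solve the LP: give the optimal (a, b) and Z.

a = -165/37, b = 362/37, minimum Z = -4115/37

Feasible corners and Z = 3a - 10b:
  (-165/37, 362/37) → Z = -4115/37
  (15/47, 556/141) → Z = -5425/141
  (-7/15, 4/5) → Z = -47/5

The binding constraints are 11a + 9b = 39 and -9a - 4b = 1.
Solving simultaneously gives a = -165/37, b = 362/37.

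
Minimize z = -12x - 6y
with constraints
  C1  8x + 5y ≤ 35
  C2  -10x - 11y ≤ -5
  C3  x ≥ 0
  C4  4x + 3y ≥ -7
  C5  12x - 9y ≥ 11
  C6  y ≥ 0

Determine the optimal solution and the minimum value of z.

Feasible corners and z = -12x - 6y:
  (185/66, 83/33) → z = -536/11
  (35/8, 0) → z = -105/2
  (11/12, 0) → z = -11

x = 35/8, y = 0, minimum z = -105/2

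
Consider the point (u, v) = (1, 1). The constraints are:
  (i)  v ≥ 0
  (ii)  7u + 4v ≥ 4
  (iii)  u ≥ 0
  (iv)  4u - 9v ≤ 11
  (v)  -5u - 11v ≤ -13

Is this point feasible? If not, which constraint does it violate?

feasible

(i): 1 ≥ 0 ✓
(ii): 11 ≥ 4 ✓
(iii): 1 ≥ 0 ✓
(iv): -5 ≤ 11 ✓
(v): -16 ≤ -13 ✓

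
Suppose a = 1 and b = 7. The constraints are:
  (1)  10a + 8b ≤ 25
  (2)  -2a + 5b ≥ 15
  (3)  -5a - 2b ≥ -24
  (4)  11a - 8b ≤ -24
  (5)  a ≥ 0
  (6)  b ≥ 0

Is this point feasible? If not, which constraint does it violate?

Constraint (1): 10a + 8b = 66, which is not ≤ 25. All other constraints are satisfied.

not feasible — violates (1)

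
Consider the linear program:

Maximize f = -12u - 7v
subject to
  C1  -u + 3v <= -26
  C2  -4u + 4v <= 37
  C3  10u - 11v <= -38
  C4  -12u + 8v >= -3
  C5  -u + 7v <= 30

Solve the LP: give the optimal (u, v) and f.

u = -255/4, v = -109/2, maximum f = 2293/2

Feasible corners and f = -12u - 7v:
  (-215/8, -141/8) → f = 3567/8
  (-400/19, -298/19) → f = 6886/19
  (-255/4, -109/2) → f = 2293/2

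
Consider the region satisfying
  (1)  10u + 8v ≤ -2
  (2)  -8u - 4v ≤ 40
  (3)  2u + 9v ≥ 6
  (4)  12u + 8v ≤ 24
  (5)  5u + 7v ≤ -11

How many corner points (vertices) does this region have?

3

Of the 10 pairwise boundary intersections, those satisfying every inequality are:
  (-6, 2)
  (-59/9, 28/9)
  (-141/31, 52/31)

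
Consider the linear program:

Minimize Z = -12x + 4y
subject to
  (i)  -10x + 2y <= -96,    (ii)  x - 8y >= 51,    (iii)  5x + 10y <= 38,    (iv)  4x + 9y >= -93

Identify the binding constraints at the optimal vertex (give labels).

(iii) and (iv)

Extreme points and Z = -12x + 4y:
  (111/13, -69/13) → Z = -1608/13
  (339/49, -657/49) → Z = -6696/49
  (407/25, -217/50) → Z = -5318/25
  (1272/5, -617/5) → Z = -17732/5

The minimum is at (1272/5, -617/5). Substituting into each constraint, equality holds for (iii) and (iv); the remaining constraints have slack.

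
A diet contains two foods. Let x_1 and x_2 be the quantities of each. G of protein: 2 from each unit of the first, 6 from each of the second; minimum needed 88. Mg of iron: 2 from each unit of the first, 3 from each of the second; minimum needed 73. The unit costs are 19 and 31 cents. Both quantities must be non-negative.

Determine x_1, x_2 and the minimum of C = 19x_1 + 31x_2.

Extreme points and C = 19x_1 + 31x_2:
  (0, 73/3) → C = 2263/3
  (44, 0) → C = 836
  (29, 5) → C = 706
The feasible region is unbounded (it extends along (0, 1), (1, 0)), but C strictly increases along every unbounded feasible direction, so there is no improving ray and the minimum is attained at a vertex.

x_1 = 29, x_2 = 5, minimum C = 706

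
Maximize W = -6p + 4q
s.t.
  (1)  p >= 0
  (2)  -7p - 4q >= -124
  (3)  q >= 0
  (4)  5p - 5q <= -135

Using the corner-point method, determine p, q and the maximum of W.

Corner points and W = -6p + 4q:
  (0, 31) → W = 124
  (0, 27) → W = 108
  (16/11, 313/11) → W = 1156/11

The optimum lies where p = 0 and -7p - 4q = -124.
Solving simultaneously gives p = 0, q = 31.

p = 0, q = 31, maximum W = 124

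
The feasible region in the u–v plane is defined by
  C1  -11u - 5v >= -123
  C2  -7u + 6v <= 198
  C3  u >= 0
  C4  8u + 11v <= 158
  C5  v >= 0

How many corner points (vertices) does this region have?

Intersecting each pair of boundary lines and keeping only the points that satisfy every inequality leaves:
  (563/81, 754/81)
  (123/11, 0)
  (0, 158/11)
  (0, 0)

4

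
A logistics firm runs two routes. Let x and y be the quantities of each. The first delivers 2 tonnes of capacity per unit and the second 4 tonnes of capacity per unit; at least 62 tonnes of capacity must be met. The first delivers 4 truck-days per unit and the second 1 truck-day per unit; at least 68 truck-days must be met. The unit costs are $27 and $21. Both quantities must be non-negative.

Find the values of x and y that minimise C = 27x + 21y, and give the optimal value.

x = 15, y = 8, minimum C = 573

Vertices and C = 27x + 21y:
  (0, 68) → C = 1428
  (31, 0) → C = 837
  (15, 8) → C = 573
The feasible region is unbounded (it extends along (0, 1), (1, 0)), but C strictly increases along every unbounded feasible direction, so there is no improving ray and the minimum is attained at a vertex.

The optimum lies where 2x + 4y = 62 and 4x + y = 68.
Solving simultaneously gives x = 15, y = 8.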